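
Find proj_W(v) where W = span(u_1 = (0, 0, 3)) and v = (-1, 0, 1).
proj_W(v) = (0, 0, 1)

Set up U = [u_1 | ... | u_1] ∈ R^(3×1). The projector onto W = col(U) is P = U (U^T U)^(-1) U^T.
Compute U^T U =
  [9],
and U^T v = (3).
Solve U^T U · c = U^T v for the coefficients: c = (1/3). The projection is proj_W(v) = U c.
Check: (v - proj_W(v)) · u_1 = 0  (should be 0).
Result: proj_W(v) = (0, 0, 1).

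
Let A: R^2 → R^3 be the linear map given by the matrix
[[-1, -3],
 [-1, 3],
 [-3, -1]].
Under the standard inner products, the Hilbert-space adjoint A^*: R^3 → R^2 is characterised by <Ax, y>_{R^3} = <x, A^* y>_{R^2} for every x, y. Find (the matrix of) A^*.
A^* = A^T =
[[-1, -1, -3],
 [-3, 3, -1]]

For real matrices with standard dot products, the defining identity <Ax, y> = <x, A^* y> gives (Ax)^T y = x^T (A^*) y, i.e. x^T A^T y = x^T (A^*) y. Since this holds for all x, y, we must have A^* = A^T. Therefore
A^* =
[[-1, -1, -3],
 [-3, 3, -1]].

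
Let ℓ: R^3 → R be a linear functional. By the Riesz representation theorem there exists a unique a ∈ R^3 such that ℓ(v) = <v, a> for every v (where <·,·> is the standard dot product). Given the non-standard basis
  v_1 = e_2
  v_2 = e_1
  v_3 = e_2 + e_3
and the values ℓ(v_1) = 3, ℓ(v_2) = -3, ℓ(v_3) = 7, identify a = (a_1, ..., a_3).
a = (-3, 3, 4)

Write a = (a_1, ..., a_3) in the standard basis. For each basis vector v_i, ℓ(v_i) = <v_i, a> is a linear equation in the a_j's. Collect the n equations into a matrix system V a = ℓ, where row i of V is v_i (expressed in the standard basis). Since V is invertible (lower-triangular with 1s on the diagonal, up to permutation), solve by back-substitution:
  V =
[[0, 1, 0],
 [1, 0, 0],
 [0, 1, 1]]
  V a = (3, -3, 7)
Solving gives a = (-3, 3, 4).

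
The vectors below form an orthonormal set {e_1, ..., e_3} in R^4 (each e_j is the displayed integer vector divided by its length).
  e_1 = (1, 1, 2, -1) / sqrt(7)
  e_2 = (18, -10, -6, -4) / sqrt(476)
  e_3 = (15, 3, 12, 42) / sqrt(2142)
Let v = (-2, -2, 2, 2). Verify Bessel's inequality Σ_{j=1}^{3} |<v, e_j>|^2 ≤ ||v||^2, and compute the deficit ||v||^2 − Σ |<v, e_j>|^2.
Σ |<v, e_j>|^2 = 40/7; ||v||^2 = 16; deficit = 72/7

Write each e_j = u_j / sqrt(<u_j, u_j>) where u_j is the displayed integer vector. Then <v, e_j> = <v, u_j> / sqrt(<u_j, u_j>), so |<v, e_j>|^2 = <v, u_j>^2 / <u_j, u_j>.
Coefficients: <v, e_1> = -2/sqrt(7), <v, e_2> = -36/sqrt(476), <v, e_3> = 72/sqrt(2142).
Square and sum: Σ |<v, e_j>|^2 = 40/7.
Compute ||v||^2 = v·v = 16.
Deficit = 16 − 40/7 = 72/7 ≥ 0, confirming Bessel's inequality. (The deficit equals ||v − Σ <v,e_j> e_j||^2, the squared distance from v to span{e_j}.)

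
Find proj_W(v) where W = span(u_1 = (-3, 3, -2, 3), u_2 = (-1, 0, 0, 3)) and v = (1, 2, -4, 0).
proj_W(v) = (-203/166, 183/83, -122/83, -123/166)

Set up U = [u_1 | ... | u_2] ∈ R^(4×2). The projector onto W = col(U) is P = U (U^T U)^(-1) U^T.
Compute U^T U =
  [31, 12]
  [12, 10],
and U^T v = (11, -1).
Solve U^T U · c = U^T v for the coefficients: c = (61/83, -163/166). The projection is proj_W(v) = U c.
Check: (v - proj_W(v)) · u_1 = 0  (should be 0).
Check: (v - proj_W(v)) · u_2 = 0  (should be 0).
Result: proj_W(v) = (-203/166, 183/83, -122/83, -123/166).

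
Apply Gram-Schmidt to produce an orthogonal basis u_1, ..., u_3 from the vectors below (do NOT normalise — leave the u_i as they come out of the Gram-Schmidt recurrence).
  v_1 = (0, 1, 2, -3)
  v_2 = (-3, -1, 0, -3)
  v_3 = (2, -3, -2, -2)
Orthogonal basis:
  u_1 = (0, 1, 2, -3)
  u_2 = (-3, -11/7, -8/7, -9/7)
  u_3 = (277/101, -513/202, -159/101, -383/202)

Apply the Gram-Schmidt recurrence
  u_1 = v_1
  u_i = v_i − Σ_{j<i} ((v_i · u_j) / (u_j · u_j)) · u_j.

Step by step this gives:
  u_1 = (0, 1, 2, -3)
  u_2 = (-3, -11/7, -8/7, -9/7)
  u_3 = (277/101, -513/202, -159/101, -383/202)

Orthogonality check:
  u_2 · u_1 = 0 (should be 0)
  u_3 · u_1 = 0 (should be 0)
  u_3 · u_2 = 0 (should be 0)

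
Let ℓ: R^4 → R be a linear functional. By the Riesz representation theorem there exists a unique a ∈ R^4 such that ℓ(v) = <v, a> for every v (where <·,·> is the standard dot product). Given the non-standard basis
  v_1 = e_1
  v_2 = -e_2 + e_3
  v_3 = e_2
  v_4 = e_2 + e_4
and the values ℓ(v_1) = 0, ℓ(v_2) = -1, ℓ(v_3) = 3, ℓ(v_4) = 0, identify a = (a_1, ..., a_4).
a = (0, 3, 2, -3)

Write a = (a_1, ..., a_4) in the standard basis. For each basis vector v_i, ℓ(v_i) = <v_i, a> is a linear equation in the a_j's. Collect the n equations into a matrix system V a = ℓ, where row i of V is v_i (expressed in the standard basis). Since V is invertible (lower-triangular with 1s on the diagonal, up to permutation), solve by back-substitution:
  V =
[[1, 0, 0, 0],
 [0, -1, 1, 0],
 [0, 1, 0, 0],
 [0, 1, 0, 1]]
  V a = (0, -1, 3, 0)
Solving gives a = (0, 3, 2, -3).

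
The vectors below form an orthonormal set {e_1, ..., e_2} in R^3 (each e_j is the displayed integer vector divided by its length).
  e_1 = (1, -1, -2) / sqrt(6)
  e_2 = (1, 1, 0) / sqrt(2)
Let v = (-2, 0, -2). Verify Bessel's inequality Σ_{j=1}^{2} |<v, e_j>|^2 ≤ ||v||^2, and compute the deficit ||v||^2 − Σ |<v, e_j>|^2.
Σ |<v, e_j>|^2 = 8/3; ||v||^2 = 8; deficit = 16/3

Write each e_j = u_j / sqrt(<u_j, u_j>) where u_j is the displayed integer vector. Then <v, e_j> = <v, u_j> / sqrt(<u_j, u_j>), so |<v, e_j>|^2 = <v, u_j>^2 / <u_j, u_j>.
Coefficients: <v, e_1> = 2/sqrt(6), <v, e_2> = -2/sqrt(2).
Square and sum: Σ |<v, e_j>|^2 = 8/3.
Compute ||v||^2 = v·v = 8.
Deficit = 8 − 8/3 = 16/3 ≥ 0, confirming Bessel's inequality. (The deficit equals ||v − Σ <v,e_j> e_j||^2, the squared distance from v to span{e_j}.)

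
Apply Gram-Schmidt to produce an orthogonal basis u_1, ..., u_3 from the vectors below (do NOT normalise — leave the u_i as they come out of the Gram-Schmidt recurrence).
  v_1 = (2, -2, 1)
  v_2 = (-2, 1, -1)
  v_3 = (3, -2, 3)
Orthogonal basis:
  u_1 = (2, -2, 1)
  u_2 = (-4/9, -5/9, -2/9)
  u_3 = (-3/5, 0, 6/5)

Apply the Gram-Schmidt recurrence
  u_1 = v_1
  u_i = v_i − Σ_{j<i} ((v_i · u_j) / (u_j · u_j)) · u_j.

Step by step this gives:
  u_1 = (2, -2, 1)
  u_2 = (-4/9, -5/9, -2/9)
  u_3 = (-3/5, 0, 6/5)

Orthogonality check:
  u_2 · u_1 = 0 (should be 0)
  u_3 · u_1 = 0 (should be 0)
  u_3 · u_2 = 0 (should be 0)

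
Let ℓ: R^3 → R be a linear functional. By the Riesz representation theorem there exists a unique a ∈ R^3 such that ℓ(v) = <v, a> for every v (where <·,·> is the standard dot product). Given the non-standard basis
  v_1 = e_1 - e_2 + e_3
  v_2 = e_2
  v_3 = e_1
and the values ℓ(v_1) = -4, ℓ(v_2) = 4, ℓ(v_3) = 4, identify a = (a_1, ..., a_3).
a = (4, 4, -4)

Write a = (a_1, ..., a_3) in the standard basis. For each basis vector v_i, ℓ(v_i) = <v_i, a> is a linear equation in the a_j's. Collect the n equations into a matrix system V a = ℓ, where row i of V is v_i (expressed in the standard basis). Since V is invertible (lower-triangular with 1s on the diagonal, up to permutation), solve by back-substitution:
  V =
[[1, -1, 1],
 [0, 1, 0],
 [1, 0, 0]]
  V a = (-4, 4, 4)
Solving gives a = (4, 4, -4).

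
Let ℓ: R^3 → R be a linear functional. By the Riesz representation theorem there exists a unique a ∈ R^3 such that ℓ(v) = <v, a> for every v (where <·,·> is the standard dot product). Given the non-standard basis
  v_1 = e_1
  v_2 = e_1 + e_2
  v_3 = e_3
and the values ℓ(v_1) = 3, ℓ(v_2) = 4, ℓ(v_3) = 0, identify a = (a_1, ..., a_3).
a = (3, 1, 0)

Write a = (a_1, ..., a_3) in the standard basis. For each basis vector v_i, ℓ(v_i) = <v_i, a> is a linear equation in the a_j's. Collect the n equations into a matrix system V a = ℓ, where row i of V is v_i (expressed in the standard basis). Since V is invertible (lower-triangular with 1s on the diagonal, up to permutation), solve by back-substitution:
  V =
[[1, 0, 0],
 [1, 1, 0],
 [0, 0, 1]]
  V a = (3, 4, 0)
Solving gives a = (3, 1, 0).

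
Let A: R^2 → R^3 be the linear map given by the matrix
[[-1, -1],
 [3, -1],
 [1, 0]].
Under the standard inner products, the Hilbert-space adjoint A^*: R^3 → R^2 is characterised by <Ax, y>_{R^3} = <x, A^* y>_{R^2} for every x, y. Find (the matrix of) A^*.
A^* = A^T =
[[-1, 3, 1],
 [-1, -1, 0]]

For real matrices with standard dot products, the defining identity <Ax, y> = <x, A^* y> gives (Ax)^T y = x^T (A^*) y, i.e. x^T A^T y = x^T (A^*) y. Since this holds for all x, y, we must have A^* = A^T. Therefore
A^* =
[[-1, 3, 1],
 [-1, -1, 0]].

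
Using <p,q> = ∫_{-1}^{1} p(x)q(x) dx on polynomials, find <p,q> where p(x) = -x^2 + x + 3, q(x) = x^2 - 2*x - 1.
<p,q> = -76/15

Expand the product: p(x)·q(x) = -x^4 + 3*x^3 + 2*x^2 - 7*x - 3.
∫_{-1}^{1} of each monomial x^k gives [2/(k+1) if k even, 0 if k odd]. Integrating term-by-term (or equivalently evaluating the antiderivative F(x) = -x^5/5 + 3*x^4/4 + 2*x^3/3 - 7*x^2/2 - 3*x at the endpoints):
  F(1) − F(−1) = -317/60 − (-13/60) = -76/15.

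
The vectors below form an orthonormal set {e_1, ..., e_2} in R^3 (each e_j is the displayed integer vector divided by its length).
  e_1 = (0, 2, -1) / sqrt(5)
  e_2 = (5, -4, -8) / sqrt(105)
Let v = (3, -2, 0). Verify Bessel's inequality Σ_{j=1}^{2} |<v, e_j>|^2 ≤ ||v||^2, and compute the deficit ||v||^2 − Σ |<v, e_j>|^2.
Σ |<v, e_j>|^2 = 173/21; ||v||^2 = 13; deficit = 100/21

Write each e_j = u_j / sqrt(<u_j, u_j>) where u_j is the displayed integer vector. Then <v, e_j> = <v, u_j> / sqrt(<u_j, u_j>), so |<v, e_j>|^2 = <v, u_j>^2 / <u_j, u_j>.
Coefficients: <v, e_1> = -4/sqrt(5), <v, e_2> = 23/sqrt(105).
Square and sum: Σ |<v, e_j>|^2 = 173/21.
Compute ||v||^2 = v·v = 13.
Deficit = 13 − 173/21 = 100/21 ≥ 0, confirming Bessel's inequality. (The deficit equals ||v − Σ <v,e_j> e_j||^2, the squared distance from v to span{e_j}.)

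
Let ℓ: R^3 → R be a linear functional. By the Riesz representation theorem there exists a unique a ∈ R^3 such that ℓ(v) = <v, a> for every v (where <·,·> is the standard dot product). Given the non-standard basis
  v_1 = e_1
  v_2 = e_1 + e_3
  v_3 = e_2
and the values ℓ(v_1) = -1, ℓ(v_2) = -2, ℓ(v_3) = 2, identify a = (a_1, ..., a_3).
a = (-1, 2, -1)

Write a = (a_1, ..., a_3) in the standard basis. For each basis vector v_i, ℓ(v_i) = <v_i, a> is a linear equation in the a_j's. Collect the n equations into a matrix system V a = ℓ, where row i of V is v_i (expressed in the standard basis). Since V is invertible (lower-triangular with 1s on the diagonal, up to permutation), solve by back-substitution:
  V =
[[1, 0, 0],
 [1, 0, 1],
 [0, 1, 0]]
  V a = (-1, -2, 2)
Solving gives a = (-1, 2, -1).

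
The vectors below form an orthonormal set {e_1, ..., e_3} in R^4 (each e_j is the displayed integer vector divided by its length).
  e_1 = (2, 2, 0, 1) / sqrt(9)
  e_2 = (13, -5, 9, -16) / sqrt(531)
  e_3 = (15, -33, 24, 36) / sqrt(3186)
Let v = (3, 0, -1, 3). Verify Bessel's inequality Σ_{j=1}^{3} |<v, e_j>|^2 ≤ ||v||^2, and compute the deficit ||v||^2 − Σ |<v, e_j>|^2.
Σ |<v, e_j>|^2 = 89/6; ||v||^2 = 19; deficit = 25/6

Write each e_j = u_j / sqrt(<u_j, u_j>) where u_j is the displayed integer vector. Then <v, e_j> = <v, u_j> / sqrt(<u_j, u_j>), so |<v, e_j>|^2 = <v, u_j>^2 / <u_j, u_j>.
Coefficients: <v, e_1> = 9/sqrt(9), <v, e_2> = -18/sqrt(531), <v, e_3> = 129/sqrt(3186).
Square and sum: Σ |<v, e_j>|^2 = 89/6.
Compute ||v||^2 = v·v = 19.
Deficit = 19 − 89/6 = 25/6 ≥ 0, confirming Bessel's inequality. (The deficit equals ||v − Σ <v,e_j> e_j||^2, the squared distance from v to span{e_j}.)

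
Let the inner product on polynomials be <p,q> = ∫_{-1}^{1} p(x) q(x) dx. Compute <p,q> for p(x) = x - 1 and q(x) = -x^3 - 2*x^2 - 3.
<p,q> = 104/15

Expand the product: p(x)·q(x) = -x^4 - x^3 + 2*x^2 - 3*x + 3.
∫_{-1}^{1} of each monomial x^k gives [2/(k+1) if k even, 0 if k odd]. Integrating term-by-term (or equivalently evaluating the antiderivative F(x) = -x^5/5 - x^4/4 + 2*x^3/3 - 3*x^2/2 + 3*x at the endpoints):
  F(1) − F(−1) = 103/60 − (-313/60) = 104/15.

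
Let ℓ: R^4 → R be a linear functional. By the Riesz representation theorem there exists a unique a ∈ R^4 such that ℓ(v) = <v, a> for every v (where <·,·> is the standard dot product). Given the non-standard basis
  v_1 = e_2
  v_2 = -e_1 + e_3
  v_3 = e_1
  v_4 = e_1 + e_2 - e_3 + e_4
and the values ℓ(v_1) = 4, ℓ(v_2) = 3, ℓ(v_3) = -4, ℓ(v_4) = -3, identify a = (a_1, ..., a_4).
a = (-4, 4, -1, -4)

Write a = (a_1, ..., a_4) in the standard basis. For each basis vector v_i, ℓ(v_i) = <v_i, a> is a linear equation in the a_j's. Collect the n equations into a matrix system V a = ℓ, where row i of V is v_i (expressed in the standard basis). Since V is invertible (lower-triangular with 1s on the diagonal, up to permutation), solve by back-substitution:
  V =
[[0, 1, 0, 0],
 [-1, 0, 1, 0],
 [1, 0, 0, 0],
 [1, 1, -1, 1]]
  V a = (4, 3, -4, -3)
Solving gives a = (-4, 4, -1, -4).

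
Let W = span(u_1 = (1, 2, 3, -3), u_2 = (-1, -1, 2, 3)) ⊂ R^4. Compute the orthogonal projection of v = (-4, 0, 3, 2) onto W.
proj_W(v) = (-281/309, -200/309, 967/309, 281/103)

Set up U = [u_1 | ... | u_2] ∈ R^(4×2). The projector onto W = col(U) is P = U (U^T U)^(-1) U^T.
Compute U^T U =
  [23, -6]
  [-6, 15],
and U^T v = (-1, 16).
Solve U^T U · c = U^T v for the coefficients: c = (27/103, 362/309). The projection is proj_W(v) = U c.
Check: (v - proj_W(v)) · u_1 = 0  (should be 0).
Check: (v - proj_W(v)) · u_2 = 0  (should be 0).
Result: proj_W(v) = (-281/309, -200/309, 967/309, 281/103).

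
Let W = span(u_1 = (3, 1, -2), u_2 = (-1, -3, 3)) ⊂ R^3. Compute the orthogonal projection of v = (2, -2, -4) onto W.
proj_W(v) = (182/61, 18/61, -84/61)

Set up U = [u_1 | ... | u_2] ∈ R^(3×2). The projector onto W = col(U) is P = U (U^T U)^(-1) U^T.
Compute U^T U =
  [14, -12]
  [-12, 19],
and U^T v = (12, -8).
Solve U^T U · c = U^T v for the coefficients: c = (66/61, 16/61). The projection is proj_W(v) = U c.
Check: (v - proj_W(v)) · u_1 = 0  (should be 0).
Check: (v - proj_W(v)) · u_2 = 0  (should be 0).
Result: proj_W(v) = (182/61, 18/61, -84/61).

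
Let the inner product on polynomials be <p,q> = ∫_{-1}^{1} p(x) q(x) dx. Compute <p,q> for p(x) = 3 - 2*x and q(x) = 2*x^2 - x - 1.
<p,q> = -2/3

Expand the product: p(x)·q(x) = -4*x^3 + 8*x^2 - x - 3.
∫_{-1}^{1} of each monomial x^k gives [2/(k+1) if k even, 0 if k odd]. Integrating term-by-term (or equivalently evaluating the antiderivative F(x) = -x^4 + 8*x^3/3 - x^2/2 - 3*x at the endpoints):
  F(1) − F(−1) = -11/6 − (-7/6) = -2/3.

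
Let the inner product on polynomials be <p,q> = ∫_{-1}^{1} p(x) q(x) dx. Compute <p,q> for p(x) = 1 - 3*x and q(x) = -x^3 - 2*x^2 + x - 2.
<p,q> = -92/15

Expand the product: p(x)·q(x) = 3*x^4 + 5*x^3 - 5*x^2 + 7*x - 2.
∫_{-1}^{1} of each monomial x^k gives [2/(k+1) if k even, 0 if k odd]. Integrating term-by-term (or equivalently evaluating the antiderivative F(x) = 3*x^5/5 + 5*x^4/4 - 5*x^3/3 + 7*x^2/2 - 2*x at the endpoints):
  F(1) − F(−1) = 101/60 − (469/60) = -92/15.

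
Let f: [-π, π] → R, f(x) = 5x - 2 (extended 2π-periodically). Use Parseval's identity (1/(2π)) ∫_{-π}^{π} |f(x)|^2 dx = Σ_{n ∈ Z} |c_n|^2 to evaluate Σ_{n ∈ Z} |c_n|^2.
Σ |c_n|^2 = 25π^2/3 + 4

Expand and integrate term by term over [-π, π]:
  ∫ (5x)^2 dx = 25·(2π^3/3); ∫ 2·5·(-2)·x dx = 0 (odd integrand); ∫ (-2)^2 dx = 4·2π.
So (1/(2π)) ∫_{-π}^{π} (5x - 2)^2 dx = 25π^2/3 + 4 = 25π^2/3 + 4.
Parseval ⇒ Σ |c_n|^2 = 25π^2/3 + 4.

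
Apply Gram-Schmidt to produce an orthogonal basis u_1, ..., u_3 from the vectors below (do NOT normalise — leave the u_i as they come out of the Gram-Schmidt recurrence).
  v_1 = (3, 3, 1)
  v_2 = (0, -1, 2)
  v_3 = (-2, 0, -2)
Orthogonal basis:
  u_1 = (3, 3, 1)
  u_2 = (3/19, -16/19, 39/19)
  u_3 = (-28/47, 24/47, 12/47)

Apply the Gram-Schmidt recurrence
  u_1 = v_1
  u_i = v_i − Σ_{j<i} ((v_i · u_j) / (u_j · u_j)) · u_j.

Step by step this gives:
  u_1 = (3, 3, 1)
  u_2 = (3/19, -16/19, 39/19)
  u_3 = (-28/47, 24/47, 12/47)

Orthogonality check:
  u_2 · u_1 = 0 (should be 0)
  u_3 · u_1 = 0 (should be 0)
  u_3 · u_2 = 0 (should be 0)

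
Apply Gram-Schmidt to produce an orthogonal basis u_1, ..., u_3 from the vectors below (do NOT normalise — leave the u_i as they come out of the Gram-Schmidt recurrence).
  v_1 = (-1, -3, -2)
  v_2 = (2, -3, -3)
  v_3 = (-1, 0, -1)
Orthogonal basis:
  u_1 = (-1, -3, -2)
  u_2 = (41/14, -3/14, -8/7)
  u_3 = (-36/139, 84/139, -108/139)

Apply the Gram-Schmidt recurrence
  u_1 = v_1
  u_i = v_i − Σ_{j<i} ((v_i · u_j) / (u_j · u_j)) · u_j.

Step by step this gives:
  u_1 = (-1, -3, -2)
  u_2 = (41/14, -3/14, -8/7)
  u_3 = (-36/139, 84/139, -108/139)

Orthogonality check:
  u_2 · u_1 = 0 (should be 0)
  u_3 · u_1 = 0 (should be 0)
  u_3 · u_2 = 0 (should be 0)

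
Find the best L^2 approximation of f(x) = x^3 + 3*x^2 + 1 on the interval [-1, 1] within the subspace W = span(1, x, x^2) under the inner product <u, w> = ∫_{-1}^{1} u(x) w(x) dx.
g(x) = 3*x^2 + 3*x/5 + 1

The best approximation g ∈ W is the orthogonal projection of f onto W. Writing g = a_0 + a_1 x + a_2 x^2, the coefficients solve the normal equations G · a = b where
  G_{ij} = <φ_i, φ_j> and b_i = <f, φ_i>, with φ_0 = 1, φ_1 = x, φ_2 = x^2.
G =
  [2, 0, 2/3]
  [0, 2/3, 0]
  [2/3, 0, 2/5],
b = (4, 2/5, 28/15).
Solving gives a_0 = 1, a_1 = 3/5, a_2 = 3, so
  g(x) = 3*x^2 + 3*x/5 + 1.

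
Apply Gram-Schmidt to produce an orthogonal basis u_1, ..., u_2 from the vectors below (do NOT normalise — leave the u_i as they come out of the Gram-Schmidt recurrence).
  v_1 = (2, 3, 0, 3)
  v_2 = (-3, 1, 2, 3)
Orthogonal basis:
  u_1 = (2, 3, 0, 3)
  u_2 = (-39/11, 2/11, 2, 24/11)

Apply the Gram-Schmidt recurrence
  u_1 = v_1
  u_i = v_i − Σ_{j<i} ((v_i · u_j) / (u_j · u_j)) · u_j.

Step by step this gives:
  u_1 = (2, 3, 0, 3)
  u_2 = (-39/11, 2/11, 2, 24/11)

Orthogonality check:
  u_2 · u_1 = 0 (should be 0)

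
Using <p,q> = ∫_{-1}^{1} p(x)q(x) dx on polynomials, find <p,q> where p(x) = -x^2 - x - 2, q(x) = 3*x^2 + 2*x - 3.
<p,q> = 112/15

Expand the product: p(x)·q(x) = -3*x^4 - 5*x^3 - 5*x^2 - x + 6.
∫_{-1}^{1} of each monomial x^k gives [2/(k+1) if k even, 0 if k odd]. Integrating term-by-term (or equivalently evaluating the antiderivative F(x) = -3*x^5/5 - 5*x^4/4 - 5*x^3/3 - x^2/2 + 6*x at the endpoints):
  F(1) − F(−1) = 119/60 − (-329/60) = 112/15.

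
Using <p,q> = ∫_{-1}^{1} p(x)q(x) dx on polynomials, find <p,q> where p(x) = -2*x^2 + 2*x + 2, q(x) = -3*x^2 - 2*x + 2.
<p,q> = 16/15

Expand the product: p(x)·q(x) = 6*x^4 - 2*x^3 - 14*x^2 + 4.
∫_{-1}^{1} of each monomial x^k gives [2/(k+1) if k even, 0 if k odd]. Integrating term-by-term (or equivalently evaluating the antiderivative F(x) = 6*x^5/5 - x^4/2 - 14*x^3/3 + 4*x at the endpoints):
  F(1) − F(−1) = 1/30 − (-31/30) = 16/15.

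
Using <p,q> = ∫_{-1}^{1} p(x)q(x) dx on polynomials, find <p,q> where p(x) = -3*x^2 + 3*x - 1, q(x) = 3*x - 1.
<p,q> = 10

Expand the product: p(x)·q(x) = -9*x^3 + 12*x^2 - 6*x + 1.
∫_{-1}^{1} of each monomial x^k gives [2/(k+1) if k even, 0 if k odd]. Integrating term-by-term (or equivalently evaluating the antiderivative F(x) = -9*x^4/4 + 4*x^3 - 3*x^2 + x at the endpoints):
  F(1) − F(−1) = -1/4 − (-41/4) = 10.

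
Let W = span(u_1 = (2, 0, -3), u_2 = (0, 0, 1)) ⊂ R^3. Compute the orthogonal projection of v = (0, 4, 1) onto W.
proj_W(v) = (0, 0, 1)

Set up U = [u_1 | ... | u_2] ∈ R^(3×2). The projector onto W = col(U) is P = U (U^T U)^(-1) U^T.
Compute U^T U =
  [13, -3]
  [-3, 1],
and U^T v = (-3, 1).
Solve U^T U · c = U^T v for the coefficients: c = (0, 1). The projection is proj_W(v) = U c.
Check: (v - proj_W(v)) · u_1 = 0  (should be 0).
Check: (v - proj_W(v)) · u_2 = 0  (should be 0).
Result: proj_W(v) = (0, 0, 1).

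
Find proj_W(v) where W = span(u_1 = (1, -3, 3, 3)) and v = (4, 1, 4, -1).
proj_W(v) = (5/14, -15/14, 15/14, 15/14)

Set up U = [u_1 | ... | u_1] ∈ R^(4×1). The projector onto W = col(U) is P = U (U^T U)^(-1) U^T.
Compute U^T U =
  [28],
and U^T v = (10).
Solve U^T U · c = U^T v for the coefficients: c = (5/14). The projection is proj_W(v) = U c.
Check: (v - proj_W(v)) · u_1 = 0  (should be 0).
Result: proj_W(v) = (5/14, -15/14, 15/14, 15/14).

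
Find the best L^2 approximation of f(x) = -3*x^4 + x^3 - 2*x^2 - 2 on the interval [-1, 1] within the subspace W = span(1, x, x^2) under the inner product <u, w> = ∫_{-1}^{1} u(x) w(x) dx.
g(x) = -32*x^2/7 + 3*x/5 - 61/35

The best approximation g ∈ W is the orthogonal projection of f onto W. Writing g = a_0 + a_1 x + a_2 x^2, the coefficients solve the normal equations G · a = b where
  G_{ij} = <φ_i, φ_j> and b_i = <f, φ_i>, with φ_0 = 1, φ_1 = x, φ_2 = x^2.
G =
  [2, 0, 2/3]
  [0, 2/3, 0]
  [2/3, 0, 2/5],
b = (-98/15, 2/5, -314/105).
Solving gives a_0 = -61/35, a_1 = 3/5, a_2 = -32/7, so
  g(x) = -32*x^2/7 + 3*x/5 - 61/35.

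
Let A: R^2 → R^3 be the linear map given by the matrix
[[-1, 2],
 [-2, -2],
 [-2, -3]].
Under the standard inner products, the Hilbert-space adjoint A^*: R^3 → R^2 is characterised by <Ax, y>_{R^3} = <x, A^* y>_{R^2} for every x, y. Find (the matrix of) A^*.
A^* = A^T =
[[-1, -2, -2],
 [2, -2, -3]]

For real matrices with standard dot products, the defining identity <Ax, y> = <x, A^* y> gives (Ax)^T y = x^T (A^*) y, i.e. x^T A^T y = x^T (A^*) y. Since this holds for all x, y, we must have A^* = A^T. Therefore
A^* =
[[-1, -2, -2],
 [2, -2, -3]].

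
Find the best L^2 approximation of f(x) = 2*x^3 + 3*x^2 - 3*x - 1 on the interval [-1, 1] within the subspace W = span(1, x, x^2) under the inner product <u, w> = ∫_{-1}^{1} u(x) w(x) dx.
g(x) = 3*x^2 - 9*x/5 - 1

The best approximation g ∈ W is the orthogonal projection of f onto W. Writing g = a_0 + a_1 x + a_2 x^2, the coefficients solve the normal equations G · a = b where
  G_{ij} = <φ_i, φ_j> and b_i = <f, φ_i>, with φ_0 = 1, φ_1 = x, φ_2 = x^2.
G =
  [2, 0, 2/3]
  [0, 2/3, 0]
  [2/3, 0, 2/5],
b = (0, -6/5, 8/15).
Solving gives a_0 = -1, a_1 = -9/5, a_2 = 3, so
  g(x) = 3*x^2 - 9*x/5 - 1.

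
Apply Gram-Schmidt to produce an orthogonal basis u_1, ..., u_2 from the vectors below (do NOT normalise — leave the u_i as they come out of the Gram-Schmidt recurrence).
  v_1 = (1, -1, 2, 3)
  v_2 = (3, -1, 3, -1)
Orthogonal basis:
  u_1 = (1, -1, 2, 3)
  u_2 = (38/15, -8/15, 31/15, -12/5)

Apply the Gram-Schmidt recurrence
  u_1 = v_1
  u_i = v_i − Σ_{j<i} ((v_i · u_j) / (u_j · u_j)) · u_j.

Step by step this gives:
  u_1 = (1, -1, 2, 3)
  u_2 = (38/15, -8/15, 31/15, -12/5)

Orthogonality check:
  u_2 · u_1 = 0 (should be 0)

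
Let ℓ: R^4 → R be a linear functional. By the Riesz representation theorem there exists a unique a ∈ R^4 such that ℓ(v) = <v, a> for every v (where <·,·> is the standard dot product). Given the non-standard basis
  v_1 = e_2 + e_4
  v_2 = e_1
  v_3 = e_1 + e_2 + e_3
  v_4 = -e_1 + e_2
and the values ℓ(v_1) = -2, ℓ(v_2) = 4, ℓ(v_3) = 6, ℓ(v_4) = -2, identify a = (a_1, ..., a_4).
a = (4, 2, 0, -4)

Write a = (a_1, ..., a_4) in the standard basis. For each basis vector v_i, ℓ(v_i) = <v_i, a> is a linear equation in the a_j's. Collect the n equations into a matrix system V a = ℓ, where row i of V is v_i (expressed in the standard basis). Since V is invertible (lower-triangular with 1s on the diagonal, up to permutation), solve by back-substitution:
  V =
[[0, 1, 0, 1],
 [1, 0, 0, 0],
 [1, 1, 1, 0],
 [-1, 1, 0, 0]]
  V a = (-2, 4, 6, -2)
Solving gives a = (4, 2, 0, -4).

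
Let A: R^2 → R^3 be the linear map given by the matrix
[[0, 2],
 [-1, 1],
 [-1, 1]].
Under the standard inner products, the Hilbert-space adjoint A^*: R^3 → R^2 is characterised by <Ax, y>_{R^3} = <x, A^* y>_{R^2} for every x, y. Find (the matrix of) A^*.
A^* = A^T =
[[0, -1, -1],
 [2, 1, 1]]

For real matrices with standard dot products, the defining identity <Ax, y> = <x, A^* y> gives (Ax)^T y = x^T (A^*) y, i.e. x^T A^T y = x^T (A^*) y. Since this holds for all x, y, we must have A^* = A^T. Therefore
A^* =
[[0, -1, -1],
 [2, 1, 1]].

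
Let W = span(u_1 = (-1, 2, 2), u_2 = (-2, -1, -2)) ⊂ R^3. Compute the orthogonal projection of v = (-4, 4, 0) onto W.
proj_W(v) = (-292/65, 164/65, 16/13)

Set up U = [u_1 | ... | u_2] ∈ R^(3×2). The projector onto W = col(U) is P = U (U^T U)^(-1) U^T.
Compute U^T U =
  [9, -4]
  [-4, 9],
and U^T v = (12, 4).
Solve U^T U · c = U^T v for the coefficients: c = (124/65, 84/65). The projection is proj_W(v) = U c.
Check: (v - proj_W(v)) · u_1 = 0  (should be 0).
Check: (v - proj_W(v)) · u_2 = 0  (should be 0).
Result: proj_W(v) = (-292/65, 164/65, 16/13).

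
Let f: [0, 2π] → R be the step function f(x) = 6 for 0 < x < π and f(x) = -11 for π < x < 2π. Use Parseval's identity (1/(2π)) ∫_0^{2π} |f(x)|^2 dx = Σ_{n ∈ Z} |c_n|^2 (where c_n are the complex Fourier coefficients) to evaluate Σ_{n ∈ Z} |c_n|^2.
Σ |c_n|^2 = 157/2

Parseval equates the L^2 energy of f (normalised by 1/(2π)) with the ℓ^2 sum of its Fourier coefficients: (1/(2π)) ∫_0^{2π} |f|^2 = Σ |c_n|^2.
Compute the left side: (1/(2π)) [∫_0^π 6^2 dx + ∫_π^{2π} (-11)^2 dx] = (1/(2π)) · (36π + 121π) = (36 + 121)/2 = 157/2.
So Σ_{n ∈ Z} |c_n|^2 = 157/2.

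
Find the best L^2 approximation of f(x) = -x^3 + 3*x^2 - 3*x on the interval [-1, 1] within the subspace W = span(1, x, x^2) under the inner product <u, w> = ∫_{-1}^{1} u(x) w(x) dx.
g(x) = 3*x^2 - 18*x/5

The best approximation g ∈ W is the orthogonal projection of f onto W. Writing g = a_0 + a_1 x + a_2 x^2, the coefficients solve the normal equations G · a = b where
  G_{ij} = <φ_i, φ_j> and b_i = <f, φ_i>, with φ_0 = 1, φ_1 = x, φ_2 = x^2.
G =
  [2, 0, 2/3]
  [0, 2/3, 0]
  [2/3, 0, 2/5],
b = (2, -12/5, 6/5).
Solving gives a_0 = 0, a_1 = -18/5, a_2 = 3, so
  g(x) = 3*x^2 - 18*x/5.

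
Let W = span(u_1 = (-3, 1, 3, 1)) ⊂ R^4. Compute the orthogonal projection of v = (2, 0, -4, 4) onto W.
proj_W(v) = (21/10, -7/10, -21/10, -7/10)

Set up U = [u_1 | ... | u_1] ∈ R^(4×1). The projector onto W = col(U) is P = U (U^T U)^(-1) U^T.
Compute U^T U =
  [20],
and U^T v = (-14).
Solve U^T U · c = U^T v for the coefficients: c = (-7/10). The projection is proj_W(v) = U c.
Check: (v - proj_W(v)) · u_1 = 0  (should be 0).
Result: proj_W(v) = (21/10, -7/10, -21/10, -7/10).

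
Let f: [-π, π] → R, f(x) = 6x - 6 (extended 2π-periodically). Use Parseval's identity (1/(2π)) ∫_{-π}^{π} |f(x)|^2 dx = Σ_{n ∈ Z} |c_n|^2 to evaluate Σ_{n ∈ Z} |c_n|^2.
Σ |c_n|^2 = 12π^2 + 36

Expand and integrate term by term over [-π, π]:
  ∫ (6x)^2 dx = 36·(2π^3/3); ∫ 2·6·(-6)·x dx = 0 (odd integrand); ∫ (-6)^2 dx = 36·2π.
So (1/(2π)) ∫_{-π}^{π} (6x - 6)^2 dx = 36π^2/3 + 36 = 12π^2 + 36.
Parseval ⇒ Σ |c_n|^2 = 12π^2 + 36.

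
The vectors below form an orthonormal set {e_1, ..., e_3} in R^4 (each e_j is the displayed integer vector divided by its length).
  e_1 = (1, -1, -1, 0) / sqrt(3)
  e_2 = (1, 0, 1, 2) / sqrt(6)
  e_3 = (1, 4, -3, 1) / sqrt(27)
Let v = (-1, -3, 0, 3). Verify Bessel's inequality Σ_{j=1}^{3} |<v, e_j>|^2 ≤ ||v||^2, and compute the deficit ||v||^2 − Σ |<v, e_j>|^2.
Σ |<v, e_j>|^2 = 497/54; ||v||^2 = 19; deficit = 529/54

Write each e_j = u_j / sqrt(<u_j, u_j>) where u_j is the displayed integer vector. Then <v, e_j> = <v, u_j> / sqrt(<u_j, u_j>), so |<v, e_j>|^2 = <v, u_j>^2 / <u_j, u_j>.
Coefficients: <v, e_1> = 2/sqrt(3), <v, e_2> = 5/sqrt(6), <v, e_3> = -10/sqrt(27).
Square and sum: Σ |<v, e_j>|^2 = 497/54.
Compute ||v||^2 = v·v = 19.
Deficit = 19 − 497/54 = 529/54 ≥ 0, confirming Bessel's inequality. (The deficit equals ||v − Σ <v,e_j> e_j||^2, the squared distance from v to span{e_j}.)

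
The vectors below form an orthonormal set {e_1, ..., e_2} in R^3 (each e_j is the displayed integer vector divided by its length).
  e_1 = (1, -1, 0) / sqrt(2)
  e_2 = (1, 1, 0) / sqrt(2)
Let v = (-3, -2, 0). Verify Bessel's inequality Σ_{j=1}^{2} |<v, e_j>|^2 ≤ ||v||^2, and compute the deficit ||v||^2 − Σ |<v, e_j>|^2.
Σ |<v, e_j>|^2 = 13; ||v||^2 = 13; deficit = 0

Write each e_j = u_j / sqrt(<u_j, u_j>) where u_j is the displayed integer vector. Then <v, e_j> = <v, u_j> / sqrt(<u_j, u_j>), so |<v, e_j>|^2 = <v, u_j>^2 / <u_j, u_j>.
Coefficients: <v, e_1> = -1/sqrt(2), <v, e_2> = -5/sqrt(2).
Square and sum: Σ |<v, e_j>|^2 = 13.
Compute ||v||^2 = v·v = 13.
Deficit = 13 − 13 = 0 ≥ 0, confirming Bessel's inequality. (The deficit equals ||v − Σ <v,e_j> e_j||^2, the squared distance from v to span{e_j}.)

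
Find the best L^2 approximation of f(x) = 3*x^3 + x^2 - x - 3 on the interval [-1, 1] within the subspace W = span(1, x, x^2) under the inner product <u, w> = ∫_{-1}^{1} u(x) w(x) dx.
g(x) = x^2 + 4*x/5 - 3

The best approximation g ∈ W is the orthogonal projection of f onto W. Writing g = a_0 + a_1 x + a_2 x^2, the coefficients solve the normal equations G · a = b where
  G_{ij} = <φ_i, φ_j> and b_i = <f, φ_i>, with φ_0 = 1, φ_1 = x, φ_2 = x^2.
G =
  [2, 0, 2/3]
  [0, 2/3, 0]
  [2/3, 0, 2/5],
b = (-16/3, 8/15, -8/5).
Solving gives a_0 = -3, a_1 = 4/5, a_2 = 1, so
  g(x) = x^2 + 4*x/5 - 3.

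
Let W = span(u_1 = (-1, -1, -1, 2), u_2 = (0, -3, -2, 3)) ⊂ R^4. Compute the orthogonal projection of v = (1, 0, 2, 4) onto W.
proj_W(v) = (-2/3, -25/33, -8/11, 47/33)

Set up U = [u_1 | ... | u_2] ∈ R^(4×2). The projector onto W = col(U) is P = U (U^T U)^(-1) U^T.
Compute U^T U =
  [7, 11]
  [11, 22],
and U^T v = (5, 8).
Solve U^T U · c = U^T v for the coefficients: c = (2/3, 1/33). The projection is proj_W(v) = U c.
Check: (v - proj_W(v)) · u_1 = 0  (should be 0).
Check: (v - proj_W(v)) · u_2 = 0  (should be 0).
Result: proj_W(v) = (-2/3, -25/33, -8/11, 47/33).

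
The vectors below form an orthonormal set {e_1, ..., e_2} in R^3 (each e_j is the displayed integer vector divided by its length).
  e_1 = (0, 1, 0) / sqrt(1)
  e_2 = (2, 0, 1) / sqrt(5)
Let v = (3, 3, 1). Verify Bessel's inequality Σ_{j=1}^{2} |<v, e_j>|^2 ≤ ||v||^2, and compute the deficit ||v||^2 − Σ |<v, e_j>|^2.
Σ |<v, e_j>|^2 = 94/5; ||v||^2 = 19; deficit = 1/5

Write each e_j = u_j / sqrt(<u_j, u_j>) where u_j is the displayed integer vector. Then <v, e_j> = <v, u_j> / sqrt(<u_j, u_j>), so |<v, e_j>|^2 = <v, u_j>^2 / <u_j, u_j>.
Coefficients: <v, e_1> = 3/sqrt(1), <v, e_2> = 7/sqrt(5).
Square and sum: Σ |<v, e_j>|^2 = 94/5.
Compute ||v||^2 = v·v = 19.
Deficit = 19 − 94/5 = 1/5 ≥ 0, confirming Bessel's inequality. (The deficit equals ||v − Σ <v,e_j> e_j||^2, the squared distance from v to span{e_j}.)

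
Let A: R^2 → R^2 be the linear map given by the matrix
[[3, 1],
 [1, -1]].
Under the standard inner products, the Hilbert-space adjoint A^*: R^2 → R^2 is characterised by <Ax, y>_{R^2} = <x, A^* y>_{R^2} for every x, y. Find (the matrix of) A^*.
A^* = A^T =
[[3, 1],
 [1, -1]]

For real matrices with standard dot products, the defining identity <Ax, y> = <x, A^* y> gives (Ax)^T y = x^T (A^*) y, i.e. x^T A^T y = x^T (A^*) y. Since this holds for all x, y, we must have A^* = A^T. Therefore
A^* =
[[3, 1],
 [1, -1]].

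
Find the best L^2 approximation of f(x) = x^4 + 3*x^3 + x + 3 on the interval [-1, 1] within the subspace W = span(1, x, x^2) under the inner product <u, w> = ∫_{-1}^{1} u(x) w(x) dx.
g(x) = 6*x^2/7 + 14*x/5 + 102/35

The best approximation g ∈ W is the orthogonal projection of f onto W. Writing g = a_0 + a_1 x + a_2 x^2, the coefficients solve the normal equations G · a = b where
  G_{ij} = <φ_i, φ_j> and b_i = <f, φ_i>, with φ_0 = 1, φ_1 = x, φ_2 = x^2.
G =
  [2, 0, 2/3]
  [0, 2/3, 0]
  [2/3, 0, 2/5],
b = (32/5, 28/15, 16/7).
Solving gives a_0 = 102/35, a_1 = 14/5, a_2 = 6/7, so
  g(x) = 6*x^2/7 + 14*x/5 + 102/35.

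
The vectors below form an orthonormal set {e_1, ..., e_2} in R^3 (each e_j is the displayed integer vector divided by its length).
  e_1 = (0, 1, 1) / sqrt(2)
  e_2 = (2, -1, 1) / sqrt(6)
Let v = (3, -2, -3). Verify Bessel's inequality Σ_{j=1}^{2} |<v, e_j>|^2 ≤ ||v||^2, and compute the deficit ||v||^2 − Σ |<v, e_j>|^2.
Σ |<v, e_j>|^2 = 50/3; ||v||^2 = 22; deficit = 16/3

Write each e_j = u_j / sqrt(<u_j, u_j>) where u_j is the displayed integer vector. Then <v, e_j> = <v, u_j> / sqrt(<u_j, u_j>), so |<v, e_j>|^2 = <v, u_j>^2 / <u_j, u_j>.
Coefficients: <v, e_1> = -5/sqrt(2), <v, e_2> = 5/sqrt(6).
Square and sum: Σ |<v, e_j>|^2 = 50/3.
Compute ||v||^2 = v·v = 22.
Deficit = 22 − 50/3 = 16/3 ≥ 0, confirming Bessel's inequality. (The deficit equals ||v − Σ <v,e_j> e_j||^2, the squared distance from v to span{e_j}.)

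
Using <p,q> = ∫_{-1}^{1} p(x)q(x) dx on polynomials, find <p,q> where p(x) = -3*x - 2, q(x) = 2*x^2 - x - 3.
<p,q> = 34/3

Expand the product: p(x)·q(x) = -6*x^3 - x^2 + 11*x + 6.
∫_{-1}^{1} of each monomial x^k gives [2/(k+1) if k even, 0 if k odd]. Integrating term-by-term (or equivalently evaluating the antiderivative F(x) = -3*x^4/2 - x^3/3 + 11*x^2/2 + 6*x at the endpoints):
  F(1) − F(−1) = 29/3 − (-5/3) = 34/3.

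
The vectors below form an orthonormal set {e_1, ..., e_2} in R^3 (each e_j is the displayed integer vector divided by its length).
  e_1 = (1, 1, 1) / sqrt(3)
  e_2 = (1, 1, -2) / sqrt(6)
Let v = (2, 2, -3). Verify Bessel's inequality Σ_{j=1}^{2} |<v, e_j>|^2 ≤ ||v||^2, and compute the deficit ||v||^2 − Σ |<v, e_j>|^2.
Σ |<v, e_j>|^2 = 17; ||v||^2 = 17; deficit = 0

Write each e_j = u_j / sqrt(<u_j, u_j>) where u_j is the displayed integer vector. Then <v, e_j> = <v, u_j> / sqrt(<u_j, u_j>), so |<v, e_j>|^2 = <v, u_j>^2 / <u_j, u_j>.
Coefficients: <v, e_1> = 1/sqrt(3), <v, e_2> = 10/sqrt(6).
Square and sum: Σ |<v, e_j>|^2 = 17.
Compute ||v||^2 = v·v = 17.
Deficit = 17 − 17 = 0 ≥ 0, confirming Bessel's inequality. (The deficit equals ||v − Σ <v,e_j> e_j||^2, the squared distance from v to span{e_j}.)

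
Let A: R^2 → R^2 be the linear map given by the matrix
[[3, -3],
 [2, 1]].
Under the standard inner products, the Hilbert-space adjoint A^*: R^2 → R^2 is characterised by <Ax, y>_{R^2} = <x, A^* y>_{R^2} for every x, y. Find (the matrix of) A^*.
A^* = A^T =
[[3, 2],
 [-3, 1]]

For real matrices with standard dot products, the defining identity <Ax, y> = <x, A^* y> gives (Ax)^T y = x^T (A^*) y, i.e. x^T A^T y = x^T (A^*) y. Since this holds for all x, y, we must have A^* = A^T. Therefore
A^* =
[[3, 2],
 [-3, 1]].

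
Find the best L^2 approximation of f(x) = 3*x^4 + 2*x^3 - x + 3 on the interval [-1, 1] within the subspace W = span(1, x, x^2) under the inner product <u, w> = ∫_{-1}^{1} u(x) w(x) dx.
g(x) = 18*x^2/7 + x/5 + 96/35

The best approximation g ∈ W is the orthogonal projection of f onto W. Writing g = a_0 + a_1 x + a_2 x^2, the coefficients solve the normal equations G · a = b where
  G_{ij} = <φ_i, φ_j> and b_i = <f, φ_i>, with φ_0 = 1, φ_1 = x, φ_2 = x^2.
G =
  [2, 0, 2/3]
  [0, 2/3, 0]
  [2/3, 0, 2/5],
b = (36/5, 2/15, 20/7).
Solving gives a_0 = 96/35, a_1 = 1/5, a_2 = 18/7, so
  g(x) = 18*x^2/7 + x/5 + 96/35.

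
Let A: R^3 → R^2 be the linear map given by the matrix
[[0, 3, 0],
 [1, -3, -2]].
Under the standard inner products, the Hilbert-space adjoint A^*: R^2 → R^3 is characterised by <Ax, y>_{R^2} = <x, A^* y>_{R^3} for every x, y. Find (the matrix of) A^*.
A^* = A^T =
[[0, 1],
 [3, -3],
 [0, -2]]

For real matrices with standard dot products, the defining identity <Ax, y> = <x, A^* y> gives (Ax)^T y = x^T (A^*) y, i.e. x^T A^T y = x^T (A^*) y. Since this holds for all x, y, we must have A^* = A^T. Therefore
A^* =
[[0, 1],
 [3, -3],
 [0, -2]].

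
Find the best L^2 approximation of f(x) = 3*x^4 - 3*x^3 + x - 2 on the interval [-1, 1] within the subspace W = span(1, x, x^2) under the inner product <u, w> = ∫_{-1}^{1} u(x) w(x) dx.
g(x) = 18*x^2/7 - 4*x/5 - 79/35

The best approximation g ∈ W is the orthogonal projection of f onto W. Writing g = a_0 + a_1 x + a_2 x^2, the coefficients solve the normal equations G · a = b where
  G_{ij} = <φ_i, φ_j> and b_i = <f, φ_i>, with φ_0 = 1, φ_1 = x, φ_2 = x^2.
G =
  [2, 0, 2/3]
  [0, 2/3, 0]
  [2/3, 0, 2/5],
b = (-14/5, -8/15, -10/21).
Solving gives a_0 = -79/35, a_1 = -4/5, a_2 = 18/7, so
  g(x) = 18*x^2/7 - 4*x/5 - 79/35.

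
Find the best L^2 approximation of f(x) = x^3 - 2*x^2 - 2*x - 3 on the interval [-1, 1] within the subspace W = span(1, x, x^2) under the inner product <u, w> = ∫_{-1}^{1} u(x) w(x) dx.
g(x) = -2*x^2 - 7*x/5 - 3

The best approximation g ∈ W is the orthogonal projection of f onto W. Writing g = a_0 + a_1 x + a_2 x^2, the coefficients solve the normal equations G · a = b where
  G_{ij} = <φ_i, φ_j> and b_i = <f, φ_i>, with φ_0 = 1, φ_1 = x, φ_2 = x^2.
G =
  [2, 0, 2/3]
  [0, 2/3, 0]
  [2/3, 0, 2/5],
b = (-22/3, -14/15, -14/5).
Solving gives a_0 = -3, a_1 = -7/5, a_2 = -2, so
  g(x) = -2*x^2 - 7*x/5 - 3.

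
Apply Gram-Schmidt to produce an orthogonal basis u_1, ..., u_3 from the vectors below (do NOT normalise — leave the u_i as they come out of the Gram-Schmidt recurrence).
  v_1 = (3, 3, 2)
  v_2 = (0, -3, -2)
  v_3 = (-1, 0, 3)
Orthogonal basis:
  u_1 = (3, 3, 2)
  u_2 = (39/22, -27/22, -9/11)
  u_3 = (0, -18/13, 27/13)

Apply the Gram-Schmidt recurrence
  u_1 = v_1
  u_i = v_i − Σ_{j<i} ((v_i · u_j) / (u_j · u_j)) · u_j.

Step by step this gives:
  u_1 = (3, 3, 2)
  u_2 = (39/22, -27/22, -9/11)
  u_3 = (0, -18/13, 27/13)

Orthogonality check:
  u_2 · u_1 = 0 (should be 0)
  u_3 · u_1 = 0 (should be 0)
  u_3 · u_2 = 0 (should be 0)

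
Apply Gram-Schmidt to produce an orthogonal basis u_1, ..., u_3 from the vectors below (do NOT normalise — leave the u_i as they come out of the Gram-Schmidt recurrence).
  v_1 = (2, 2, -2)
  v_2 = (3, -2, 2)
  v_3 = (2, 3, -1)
Orthogonal basis:
  u_1 = (2, 2, -2)
  u_2 = (10/3, -5/3, 5/3)
  u_3 = (0, 1, 1)

Apply the Gram-Schmidt recurrence
  u_1 = v_1
  u_i = v_i − Σ_{j<i} ((v_i · u_j) / (u_j · u_j)) · u_j.

Step by step this gives:
  u_1 = (2, 2, -2)
  u_2 = (10/3, -5/3, 5/3)
  u_3 = (0, 1, 1)

Orthogonality check:
  u_2 · u_1 = 0 (should be 0)
  u_3 · u_1 = 0 (should be 0)
  u_3 · u_2 = 0 (should be 0)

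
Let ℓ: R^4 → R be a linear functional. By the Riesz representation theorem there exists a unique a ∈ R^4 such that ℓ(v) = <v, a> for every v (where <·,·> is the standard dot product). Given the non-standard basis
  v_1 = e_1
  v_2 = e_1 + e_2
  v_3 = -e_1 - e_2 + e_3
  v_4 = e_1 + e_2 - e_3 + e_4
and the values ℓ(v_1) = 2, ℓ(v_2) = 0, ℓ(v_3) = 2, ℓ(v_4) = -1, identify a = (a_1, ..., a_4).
a = (2, -2, 2, 1)

Write a = (a_1, ..., a_4) in the standard basis. For each basis vector v_i, ℓ(v_i) = <v_i, a> is a linear equation in the a_j's. Collect the n equations into a matrix system V a = ℓ, where row i of V is v_i (expressed in the standard basis). Since V is invertible (lower-triangular with 1s on the diagonal, up to permutation), solve by back-substitution:
  V =
[[1, 0, 0, 0],
 [1, 1, 0, 0],
 [-1, -1, 1, 0],
 [1, 1, -1, 1]]
  V a = (2, 0, 2, -1)
Solving gives a = (2, -2, 2, 1).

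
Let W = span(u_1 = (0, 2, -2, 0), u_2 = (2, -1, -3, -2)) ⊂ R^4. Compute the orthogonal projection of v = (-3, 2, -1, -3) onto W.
proj_W(v) = (-1/4, 7/4, -5/4, 1/4)

Set up U = [u_1 | ... | u_2] ∈ R^(4×2). The projector onto W = col(U) is P = U (U^T U)^(-1) U^T.
Compute U^T U =
  [8, 4]
  [4, 18],
and U^T v = (6, 1).
Solve U^T U · c = U^T v for the coefficients: c = (13/16, -1/8). The projection is proj_W(v) = U c.
Check: (v - proj_W(v)) · u_1 = 0  (should be 0).
Check: (v - proj_W(v)) · u_2 = 0  (should be 0).
Result: proj_W(v) = (-1/4, 7/4, -5/4, 1/4).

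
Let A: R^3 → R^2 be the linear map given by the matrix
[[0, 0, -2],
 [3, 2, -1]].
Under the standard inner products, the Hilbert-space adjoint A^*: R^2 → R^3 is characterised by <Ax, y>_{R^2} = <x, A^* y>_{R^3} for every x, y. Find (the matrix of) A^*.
A^* = A^T =
[[0, 3],
 [0, 2],
 [-2, -1]]

For real matrices with standard dot products, the defining identity <Ax, y> = <x, A^* y> gives (Ax)^T y = x^T (A^*) y, i.e. x^T A^T y = x^T (A^*) y. Since this holds for all x, y, we must have A^* = A^T. Therefore
A^* =
[[0, 3],
 [0, 2],
 [-2, -1]].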